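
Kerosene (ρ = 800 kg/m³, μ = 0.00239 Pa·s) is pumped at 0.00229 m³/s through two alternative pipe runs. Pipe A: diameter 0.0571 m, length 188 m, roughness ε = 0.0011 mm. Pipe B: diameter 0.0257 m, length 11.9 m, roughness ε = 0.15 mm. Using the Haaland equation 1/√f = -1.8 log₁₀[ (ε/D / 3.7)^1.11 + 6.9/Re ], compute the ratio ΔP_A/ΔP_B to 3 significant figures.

Pipe A: V = Q/A = 0.00229/0.002561 = 0.8943 m/s; Re = 1.709e+04; ε/D = 1.93e-05; Haaland → f = 0.02682; ΔP_A = f(L/D)(ρV²/2) = 2.825e+04 Pa.
Pipe B: V = Q/A = 0.00229/0.0005187 = 4.414 m/s; Re = 3.798e+04; ε/D = 0.00584; Haaland → f = 0.03387; ΔP_B = f(L/D)(ρV²/2) = 1.222e+05 Pa.
ΔP_A/ΔP_B = 2.825e+04/1.222e+05 = 0.231.

ΔP_A/ΔP_B ≈ 0.231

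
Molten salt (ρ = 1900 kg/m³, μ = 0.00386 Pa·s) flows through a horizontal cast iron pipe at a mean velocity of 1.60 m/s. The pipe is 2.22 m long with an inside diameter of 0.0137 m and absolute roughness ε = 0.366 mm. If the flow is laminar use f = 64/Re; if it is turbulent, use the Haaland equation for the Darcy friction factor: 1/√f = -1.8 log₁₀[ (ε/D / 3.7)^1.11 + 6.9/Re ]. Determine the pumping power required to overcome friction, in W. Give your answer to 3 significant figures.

Reynolds number Re = ρVD/μ = 1900 · 1.6 · 0.0137 / 0.00386 = 1.079e+04.
Re > 4000 → turbulent. Relative roughness ε/D = 0.000366/0.0137 = 0.0267. Haaland: 1/√f = -1.8 log₁₀[(0.0267/3.7)^1.11 + 6.9/1.079e+04] = -1.8 log₁₀[0.0042 + 0.00064] = 4.168, so f = 0.05757.
Darcy-Weisbach: ΔP = f(L/D)(ρV²/2) = 0.05757·(2.22/0.0137)·(1900·1.6²/2) = 0.05757·162·2432 = 2.269e+04 Pa.
Q = V·A = 1.6·0.0001474 = 0.0002359 m³/s.
Pumping power P = QΔP = 0.0002359·2.269e+04 = 5.351 W = 5.35 W.

P ≈ 5.35 W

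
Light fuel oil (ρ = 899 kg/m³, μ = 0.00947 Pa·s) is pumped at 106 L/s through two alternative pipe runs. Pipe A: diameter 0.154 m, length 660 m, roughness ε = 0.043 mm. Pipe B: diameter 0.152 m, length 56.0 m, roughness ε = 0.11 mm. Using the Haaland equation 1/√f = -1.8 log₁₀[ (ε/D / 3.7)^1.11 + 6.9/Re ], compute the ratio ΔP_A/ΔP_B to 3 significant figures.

ΔP_A/ΔP_B ≈ 10.2

Pipe A: V = Q/A = 0.106/0.01863 = 5.691 m/s; Re = 8.32e+04; ε/D = 0.000279; Haaland → f = 0.01968; ΔP_A = f(L/D)(ρV²/2) = 1.228e+06 Pa.
Pipe B: V = Q/A = 0.106/0.01815 = 5.842 m/s; Re = 8.429e+04; ε/D = 0.000724; Haaland → f = 0.02137; ΔP_B = f(L/D)(ρV²/2) = 1.208e+05 Pa.
ΔP_A/ΔP_B = 1.228e+06/1.208e+05 = 10.2.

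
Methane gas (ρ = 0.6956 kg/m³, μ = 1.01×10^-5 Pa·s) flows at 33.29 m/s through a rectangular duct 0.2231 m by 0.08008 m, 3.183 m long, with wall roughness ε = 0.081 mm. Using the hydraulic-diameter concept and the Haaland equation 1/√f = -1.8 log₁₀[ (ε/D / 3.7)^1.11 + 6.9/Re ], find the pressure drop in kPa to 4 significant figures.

Hydraulic diameter D_h = 4A/P = 4·(0.2231·0.08008)/(2·(0.2231+0.08008)) = 0.07146/0.6064 = 0.1179 m.
Re = ρVD_h/μ = 0.6956·33.29·0.1179/1.01e-05 = 2.702e+05.
ε/D_h = 8.1e-05/0.1179 = 0.000687; Haaland gives 1/√f = -1.8 log₁₀[7.22e-05+2.55e-05] = 7.218, so f = 0.01919.
ΔP = f(L/D_h)(ρV²/2) = 0.01919·3.183/0.1179·385.4 = 199.8 Pa.
ΔP = 0.1998 kPa.

ΔP ≈ 0.1998 kPa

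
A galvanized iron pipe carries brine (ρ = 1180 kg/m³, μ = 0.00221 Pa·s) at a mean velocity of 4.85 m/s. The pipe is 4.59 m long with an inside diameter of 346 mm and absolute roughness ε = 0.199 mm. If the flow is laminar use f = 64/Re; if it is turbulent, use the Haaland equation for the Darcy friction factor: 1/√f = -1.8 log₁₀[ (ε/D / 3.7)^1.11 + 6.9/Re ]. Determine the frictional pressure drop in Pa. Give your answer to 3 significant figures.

ΔP ≈ 3260 Pa

Reynolds number Re = ρVD/μ = 1180 · 4.85 · 0.346 / 0.00221 = 8.96e+05.
Re > 4000 → turbulent. Relative roughness ε/D = 0.000199/0.346 = 0.000575. Haaland: 1/√f = -1.8 log₁₀[(0.000575/3.7)^1.11 + 6.9/8.96e+05] = -1.8 log₁₀[5.92e-05 + 7.7e-06] = 7.514, so f = 0.01771.
Darcy-Weisbach: ΔP = f(L/D)(ρV²/2) = 0.01771·(4.59/0.346)·(1180·4.85²/2) = 0.01771·13.27·1.388e+04 = 3261 Pa.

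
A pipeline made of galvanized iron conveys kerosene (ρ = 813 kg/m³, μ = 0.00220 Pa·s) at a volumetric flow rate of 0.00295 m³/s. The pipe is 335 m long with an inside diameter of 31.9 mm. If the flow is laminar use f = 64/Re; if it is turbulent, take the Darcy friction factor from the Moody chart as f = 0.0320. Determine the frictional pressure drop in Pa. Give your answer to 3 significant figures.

ΔP ≈ 1.86×10^6 Pa

Cross-sectional area A = πD²/4 = π(0.0319)²/4 = 0.0007992 m²; mean velocity V = Q/A = 0.00295/0.0007992 = 3.691 m/s.
Reynolds number Re = ρVD/μ = 813 · 3.691 · 0.0319 / 0.0022 = 4.351e+04.
Re > 4000 → turbulent; use the Moody-chart value f = 0.0320.
Darcy-Weisbach: ΔP = f(L/D)(ρV²/2) = 0.032·(335/0.0319)·(813·3.691²/2) = 0.032·1.05e+04·5538 = 1.861e+06 Pa.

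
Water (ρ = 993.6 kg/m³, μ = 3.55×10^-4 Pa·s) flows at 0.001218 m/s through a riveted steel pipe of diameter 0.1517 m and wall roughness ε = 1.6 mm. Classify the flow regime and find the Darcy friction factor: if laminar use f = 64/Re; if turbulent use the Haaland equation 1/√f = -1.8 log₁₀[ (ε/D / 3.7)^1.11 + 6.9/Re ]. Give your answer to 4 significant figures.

f ≈ 0.1238

Re = ρVD/μ = 993.6·0.001218·0.1517/0.000355 = 517.1.
Re < 2300 → laminar, so f = 64/Re = 0.1238 (roughness is irrelevant in laminar flow).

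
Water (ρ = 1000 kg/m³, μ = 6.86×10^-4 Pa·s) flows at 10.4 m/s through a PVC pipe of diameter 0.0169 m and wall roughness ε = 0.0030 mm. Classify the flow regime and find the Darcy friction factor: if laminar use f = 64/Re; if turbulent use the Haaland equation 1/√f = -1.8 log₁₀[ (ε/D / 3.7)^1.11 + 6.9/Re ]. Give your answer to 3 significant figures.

f ≈ 0.0162

Re = ρVD/μ = 1000·10.4·0.0169/0.000686 = 2.562e+05.
Re > 4000 → turbulent. ε/D = 3e-06/0.0169 = 0.000178; Haaland: 1/√f = -1.8 log₁₀[1.61e-05 + 2.69e-05] = 7.86, so f = 0.01619.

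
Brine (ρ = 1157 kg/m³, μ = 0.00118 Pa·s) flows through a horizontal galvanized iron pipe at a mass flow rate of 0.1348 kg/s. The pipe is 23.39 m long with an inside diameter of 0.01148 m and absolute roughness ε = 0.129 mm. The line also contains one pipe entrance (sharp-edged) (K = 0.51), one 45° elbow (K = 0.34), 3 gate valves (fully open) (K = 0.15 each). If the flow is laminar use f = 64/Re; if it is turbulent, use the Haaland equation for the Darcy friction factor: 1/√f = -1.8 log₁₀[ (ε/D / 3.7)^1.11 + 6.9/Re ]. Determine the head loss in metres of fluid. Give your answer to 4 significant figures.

A = πD²/4 = π(0.01148)²/4 = 0.0001035 m²; mean velocity V = ṁ/(ρA) = 0.1348/(1157 · 0.0001035) = 1.126 m/s.
Reynolds number Re = ρVD/μ = 1157 · 1.126 · 0.01148 / 0.00118 = 1.267e+04.
Re > 4000 → turbulent. Relative roughness ε/D = 0.000129/0.01148 = 0.0112. Haaland: 1/√f = -1.8 log₁₀[(0.0112/3.7)^1.11 + 6.9/1.267e+04] = -1.8 log₁₀[0.00161 + 0.000545] = 4.802, so f = 0.04337.
Total minor-loss coefficient ΣK = 1·0.51 + 1·0.34 + 3·0.15 = 1.3.
ΔP = [f·L/D + ΣK]·(ρV²/2) = [0.04337·23.39/0.01148 + 1.3]·(1157·1.126²/2) = [88.37 + 1.3]·732.9 = 6.572e+04 Pa.
Head loss h_f = ΔP/(ρg) = 6.572e+04/(1157·9.81) = 5.790 m.

h_f ≈ 5.790 m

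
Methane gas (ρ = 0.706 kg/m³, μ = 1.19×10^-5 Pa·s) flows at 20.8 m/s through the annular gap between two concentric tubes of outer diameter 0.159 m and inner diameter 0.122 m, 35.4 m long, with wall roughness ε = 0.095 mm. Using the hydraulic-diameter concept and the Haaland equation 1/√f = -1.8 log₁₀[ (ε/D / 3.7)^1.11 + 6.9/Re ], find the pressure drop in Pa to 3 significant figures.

Hydraulic diameter D_h = 4A/P = D_o - D_i = 0.159 - 0.122 = 0.037 m.
Re = ρVD_h/μ = 0.706·20.8·0.037/1.19e-05 = 4.566e+04.
ε/D_h = 9.5e-05/0.037 = 0.00257; Haaland gives 1/√f = -1.8 log₁₀[0.000312+0.000151] = 6.002, so f = 0.02776.
ΔP = f(L/D_h)(ρV²/2) = 0.02776·35.4/0.037·152.7 = 4056 Pa.

ΔP ≈ 4060 Pa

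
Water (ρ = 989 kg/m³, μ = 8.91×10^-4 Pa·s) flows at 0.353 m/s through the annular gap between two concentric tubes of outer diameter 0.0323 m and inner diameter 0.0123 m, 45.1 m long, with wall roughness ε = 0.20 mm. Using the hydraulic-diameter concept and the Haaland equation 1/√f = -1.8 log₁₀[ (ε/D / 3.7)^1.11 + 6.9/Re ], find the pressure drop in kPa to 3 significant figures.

ΔP ≈ 6.15 kPa

Hydraulic diameter D_h = 4A/P = D_o - D_i = 0.0323 - 0.0123 = 0.02 m.
Re = ρVD_h/μ = 989·0.353·0.02/0.000891 = 7837.
ε/D_h = 0.0002/0.02 = 0.01; Haaland gives 1/√f = -1.8 log₁₀[0.00141+0.00088] = 4.752, so f = 0.04428.
ΔP = f(L/D_h)(ρV²/2) = 0.04428·45.1/0.02·61.62 = 6153 Pa.
ΔP = 6.15 kPa.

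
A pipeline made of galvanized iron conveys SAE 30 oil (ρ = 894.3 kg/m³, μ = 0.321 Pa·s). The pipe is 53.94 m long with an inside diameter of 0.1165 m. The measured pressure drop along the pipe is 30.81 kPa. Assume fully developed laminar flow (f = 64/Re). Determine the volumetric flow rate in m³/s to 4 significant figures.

For laminar flow, f = 64/Re with Re = ρVD/μ, so Darcy-Weisbach reduces to ΔP = 32μLV/D². Solving for V: V = ΔP·D²/(32μL) = 3.081e+04·(0.1165)²/(32·0.321·53.94) = 0.7547 m/s.
Check: Re = ρVD/μ = 894.3·0.7547·0.1165/0.321 = 245 < 2300, so the laminar assumption holds.
Q = V·A = 0.7547·(π/4·0.1165²) = 0.008045 m³/s = 0.008045 m³/s.

Q ≈ 0.008045 m³/s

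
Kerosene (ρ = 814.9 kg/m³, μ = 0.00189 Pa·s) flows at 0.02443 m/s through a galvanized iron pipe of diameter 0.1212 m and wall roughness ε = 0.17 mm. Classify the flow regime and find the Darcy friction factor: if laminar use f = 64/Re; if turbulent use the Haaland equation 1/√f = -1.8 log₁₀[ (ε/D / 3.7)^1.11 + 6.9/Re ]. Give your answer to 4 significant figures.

f ≈ 0.05013

Re = ρVD/μ = 814.9·0.02443·0.1212/0.00189 = 1277.
Re < 2300 → laminar, so f = 64/Re = 0.05013 (roughness is irrelevant in laminar flow).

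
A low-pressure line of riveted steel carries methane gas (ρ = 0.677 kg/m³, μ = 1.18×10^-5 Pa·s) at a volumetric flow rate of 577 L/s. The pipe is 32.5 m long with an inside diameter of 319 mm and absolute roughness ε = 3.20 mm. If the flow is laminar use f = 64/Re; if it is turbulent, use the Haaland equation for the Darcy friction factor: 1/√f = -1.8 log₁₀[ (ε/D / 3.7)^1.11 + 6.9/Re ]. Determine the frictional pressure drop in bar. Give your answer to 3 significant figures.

ΔP ≈ 6.91×10^-4 bar

Q = 577 L/s = 577/1000 = 0.577 m³/s.
Cross-sectional area A = πD²/4 = π(0.319)²/4 = 0.07992 m²; mean velocity V = Q/A = 0.577/0.07992 = 7.219 m/s.
Reynolds number Re = ρVD/μ = 0.677 · 7.219 · 0.319 / 1.18e-05 = 1.321e+05.
Re > 4000 → turbulent. Relative roughness ε/D = 0.0032/0.319 = 0.01. Haaland: 1/√f = -1.8 log₁₀[(0.01/3.7)^1.11 + 6.9/1.321e+05] = -1.8 log₁₀[0.00142 + 5.22e-05] = 5.1, so f = 0.03844.
Darcy-Weisbach: ΔP = f(L/D)(ρV²/2) = 0.03844·(32.5/0.319)·(0.677·7.219²/2) = 0.03844·101.9·17.64 = 69.1 Pa.
ΔP = 69.1 Pa = 6.91×10^-4 bar.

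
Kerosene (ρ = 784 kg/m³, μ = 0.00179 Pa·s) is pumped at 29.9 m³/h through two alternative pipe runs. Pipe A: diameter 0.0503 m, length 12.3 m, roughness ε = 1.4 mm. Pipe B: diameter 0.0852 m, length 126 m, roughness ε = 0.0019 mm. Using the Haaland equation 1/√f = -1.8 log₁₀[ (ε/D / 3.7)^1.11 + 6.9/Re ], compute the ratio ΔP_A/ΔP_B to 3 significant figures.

Pipe A: V = Q/A = 0.008306/0.001987 = 4.18 m/s; Re = 9.208e+04; ε/D = 0.0278; Haaland → f = 0.05589; ΔP_A = f(L/D)(ρV²/2) = 9.36e+04 Pa.
Pipe B: V = Q/A = 0.008306/0.005701 = 1.457 m/s; Re = 5.436e+04; ε/D = 2.23e-05; Haaland → f = 0.02039; ΔP_B = f(L/D)(ρV²/2) = 2.508e+04 Pa.
ΔP_A/ΔP_B = 9.36e+04/2.508e+04 = 3.73.

ΔP_A/ΔP_B ≈ 3.73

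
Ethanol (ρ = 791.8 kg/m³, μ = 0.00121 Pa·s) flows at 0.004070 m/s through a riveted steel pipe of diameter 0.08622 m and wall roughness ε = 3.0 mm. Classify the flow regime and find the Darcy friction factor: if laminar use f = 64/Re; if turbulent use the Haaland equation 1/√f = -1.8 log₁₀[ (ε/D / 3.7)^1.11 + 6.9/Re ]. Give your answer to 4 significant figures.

f ≈ 0.2787

Re = ρVD/μ = 791.8·0.00407·0.08622/0.00121 = 229.6.
Re < 2300 → laminar, so f = 64/Re = 0.2787 (roughness is irrelevant in laminar flow).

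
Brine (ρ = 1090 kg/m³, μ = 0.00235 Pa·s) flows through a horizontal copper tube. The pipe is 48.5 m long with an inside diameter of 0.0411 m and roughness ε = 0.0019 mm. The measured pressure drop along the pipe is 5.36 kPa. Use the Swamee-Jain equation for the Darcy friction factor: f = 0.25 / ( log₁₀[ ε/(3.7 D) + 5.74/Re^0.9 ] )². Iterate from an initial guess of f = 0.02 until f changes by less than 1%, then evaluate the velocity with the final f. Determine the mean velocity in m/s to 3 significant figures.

Rearranging Darcy-Weisbach: V = √(2·ΔP·D/(f·L·ρ)). With ε/D = 1.9e-06/0.0411 = 4.62e-05, iterate starting from f = 0.02:
  f = 0.02 → V = √(2·5360·0.0411/(0.02·48.5·1090)) = 0.6455 m/s; Re = ρVD/μ = 1.231e+04; f → 0.02937
  f = 0.02937 → V = 0.5327 m/s; Re = 1.016e+04; f → 0.03092
  f = 0.03092 → V = 0.5191 m/s; Re = 9897; f → 0.03114
Converged (Δf/f < 1%). With the final f = 0.03114: V = √(2·5360·0.0411/(0.03114·48.5·1090)) = 0.5173 m/s.

V ≈ 0.517 m/s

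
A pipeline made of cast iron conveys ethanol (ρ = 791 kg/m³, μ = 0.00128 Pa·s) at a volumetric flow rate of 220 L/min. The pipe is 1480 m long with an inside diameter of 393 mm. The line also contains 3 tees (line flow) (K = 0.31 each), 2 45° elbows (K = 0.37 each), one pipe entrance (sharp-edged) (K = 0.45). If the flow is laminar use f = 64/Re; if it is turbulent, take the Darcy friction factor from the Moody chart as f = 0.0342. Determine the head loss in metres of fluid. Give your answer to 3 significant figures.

Q = 220 L/min = 220/60000 = 0.003667 m³/s.
Cross-sectional area A = πD²/4 = π(0.393)²/4 = 0.1213 m²; mean velocity V = Q/A = 0.003667/0.1213 = 0.03023 m/s.
Reynolds number Re = ρVD/μ = 791 · 0.03023 · 0.393 / 0.00128 = 7341.
Re > 4000 → turbulent; use the Moody-chart value f = 0.0342.
Total minor-loss coefficient ΣK = 3·0.31 + 2·0.37 + 1·0.45 = 2.12.
ΔP = [f·L/D + ΣK]·(ρV²/2) = [0.0342·1480/0.393 + 2.12]·(791·0.03023²/2) = [128.8 + 2.12]·0.3614 = 47.31 Pa.
Head loss h_f = ΔP/(ρg) = 47.31/(791·9.81) = 0.00610 m.

h_f ≈ 0.00610 m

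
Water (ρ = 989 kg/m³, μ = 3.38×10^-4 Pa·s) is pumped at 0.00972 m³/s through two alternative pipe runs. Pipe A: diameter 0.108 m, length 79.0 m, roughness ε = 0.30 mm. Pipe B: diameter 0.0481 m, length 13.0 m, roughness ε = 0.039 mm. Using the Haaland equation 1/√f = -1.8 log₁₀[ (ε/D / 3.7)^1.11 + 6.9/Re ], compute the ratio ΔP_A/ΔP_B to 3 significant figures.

Pipe A: V = Q/A = 0.00972/0.009161 = 1.061 m/s; Re = 3.353e+05; ε/D = 0.00278; Haaland → f = 0.02604; ΔP_A = f(L/D)(ρV²/2) = 1.06e+04 Pa.
Pipe B: V = Q/A = 0.00972/0.001817 = 5.349 m/s; Re = 7.529e+05; ε/D = 0.000811; Haaland → f = 0.01912; ΔP_B = f(L/D)(ρV²/2) = 7.31e+04 Pa.
ΔP_A/ΔP_B = 1.06e+04/7.31e+04 = 0.145.

ΔP_A/ΔP_B ≈ 0.145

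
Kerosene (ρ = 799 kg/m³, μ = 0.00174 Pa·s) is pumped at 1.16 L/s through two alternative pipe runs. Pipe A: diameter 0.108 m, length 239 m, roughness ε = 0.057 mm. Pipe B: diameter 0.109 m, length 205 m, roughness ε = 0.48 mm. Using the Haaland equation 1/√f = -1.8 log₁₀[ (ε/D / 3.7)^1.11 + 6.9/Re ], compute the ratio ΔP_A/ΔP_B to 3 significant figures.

Pipe A: V = Q/A = 0.00116/0.009161 = 0.1266 m/s; Re = 6280; ε/D = 0.000528; Haaland → f = 0.03575; ΔP_A = f(L/D)(ρV²/2) = 506.7 Pa.
Pipe B: V = Q/A = 0.00116/0.009331 = 0.1243 m/s; Re = 6222; ε/D = 0.0044; Haaland → f = 0.04006; ΔP_B = f(L/D)(ρV²/2) = 465.2 Pa.
ΔP_A/ΔP_B = 506.7/465.2 = 1.09.

ΔP_A/ΔP_B ≈ 1.09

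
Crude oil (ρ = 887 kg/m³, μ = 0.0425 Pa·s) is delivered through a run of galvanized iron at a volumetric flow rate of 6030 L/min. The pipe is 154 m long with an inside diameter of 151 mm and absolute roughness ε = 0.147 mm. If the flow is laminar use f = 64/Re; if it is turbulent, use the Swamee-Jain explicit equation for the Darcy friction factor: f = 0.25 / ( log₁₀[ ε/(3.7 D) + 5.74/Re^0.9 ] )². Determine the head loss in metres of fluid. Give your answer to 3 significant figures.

h_f ≈ 47.1 m

Q = 6030 L/min = 6030/60000 = 0.1005 m³/s.
Cross-sectional area A = πD²/4 = π(0.151)²/4 = 0.01791 m²; mean velocity V = Q/A = 0.1005/0.01791 = 5.612 m/s.
Reynolds number Re = ρVD/μ = 887 · 5.612 · 0.151 / 0.0425 = 1.769e+04.
Re > 4000 → turbulent. Relative roughness ε/D = 0.000147/0.151 = 0.000974. Swamee-Jain: f = 0.25/(log₁₀[0.000974/3.7 + 5.74/1.769e+04^0.9])² = 0.25/(log₁₀[0.000263 + 0.000863])² = 0.25/(-2.948)² = 0.02876.
Darcy-Weisbach: ΔP = f(L/D)(ρV²/2) = 0.02876·(154/0.151)·(887·5.612²/2) = 0.02876·1020·1.397e+04 = 4.097e+05 Pa.
Head loss h_f = ΔP/(ρg) = 4.097e+05/(887·9.81) = 47.1 m.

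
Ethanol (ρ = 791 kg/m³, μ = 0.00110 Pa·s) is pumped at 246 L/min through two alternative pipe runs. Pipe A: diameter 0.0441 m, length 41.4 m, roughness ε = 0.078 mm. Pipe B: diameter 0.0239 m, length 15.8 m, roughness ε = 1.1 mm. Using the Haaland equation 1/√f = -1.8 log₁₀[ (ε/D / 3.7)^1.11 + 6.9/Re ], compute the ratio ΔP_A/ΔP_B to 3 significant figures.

ΔP_A/ΔP_B ≈ 0.0436

Pipe A: V = Q/A = 0.0041/0.001527 = 2.684 m/s; Re = 8.512e+04; ε/D = 0.00177; Haaland → f = 0.0246; ΔP_A = f(L/D)(ρV²/2) = 6.582e+04 Pa.
Pipe B: V = Q/A = 0.0041/0.0004486 = 9.139 m/s; Re = 1.571e+05; ε/D = 0.046; Haaland → f = 0.06917; ΔP_B = f(L/D)(ρV²/2) = 1.511e+06 Pa.
ΔP_A/ΔP_B = 6.582e+04/1.511e+06 = 0.0436.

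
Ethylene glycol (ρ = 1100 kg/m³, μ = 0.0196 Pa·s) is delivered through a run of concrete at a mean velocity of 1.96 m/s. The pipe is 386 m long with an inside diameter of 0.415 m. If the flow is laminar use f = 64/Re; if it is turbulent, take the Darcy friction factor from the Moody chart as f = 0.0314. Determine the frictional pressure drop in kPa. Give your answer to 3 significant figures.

Reynolds number Re = ρVD/μ = 1100 · 1.96 · 0.415 / 0.0196 = 4.565e+04.
Re > 4000 → turbulent; use the Moody-chart value f = 0.0314.
Darcy-Weisbach: ΔP = f(L/D)(ρV²/2) = 0.0314·(386/0.415)·(1100·1.96²/2) = 0.0314·930.1·2113 = 6.171e+04 Pa.
ΔP = 6.171e+04 Pa = 61.7 kPa.

ΔP ≈ 61.7 kPa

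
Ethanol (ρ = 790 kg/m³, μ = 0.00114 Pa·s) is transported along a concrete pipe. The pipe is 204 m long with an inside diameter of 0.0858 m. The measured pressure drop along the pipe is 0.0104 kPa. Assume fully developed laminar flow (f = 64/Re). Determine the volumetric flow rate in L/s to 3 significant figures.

Q ≈ 0.0595 L/s

For laminar flow, f = 64/Re with Re = ρVD/μ, so Darcy-Weisbach reduces to ΔP = 32μLV/D². Solving for V: V = ΔP·D²/(32μL) = 10.4·(0.0858)²/(32·0.00114·204) = 0.01029 m/s.
Check: Re = ρVD/μ = 790·0.01029·0.0858/0.00114 = 611.7 < 2300, so the laminar assumption holds.
Q = V·A = 0.01029·(π/4·0.0858²) = 5.948e-05 m³/s = 0.0595 L/s.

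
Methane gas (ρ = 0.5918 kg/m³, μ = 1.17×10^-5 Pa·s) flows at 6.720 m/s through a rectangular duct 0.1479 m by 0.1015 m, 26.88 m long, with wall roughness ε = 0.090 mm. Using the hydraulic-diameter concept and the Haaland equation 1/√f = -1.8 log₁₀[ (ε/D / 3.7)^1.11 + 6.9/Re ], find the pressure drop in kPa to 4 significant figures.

ΔP ≈ 0.07083 kPa

Hydraulic diameter D_h = 4A/P = 4·(0.1479·0.1015)/(2·(0.1479+0.1015)) = 0.06005/0.4988 = 0.1204 m.
Re = ρVD_h/μ = 0.5918·6.72·0.1204/1.17e-05 = 4.092e+04.
ε/D_h = 9e-05/0.1204 = 0.000748; Haaland gives 1/√f = -1.8 log₁₀[7.93e-05+0.000169] = 6.49, so f = 0.02374.
ΔP = f(L/D_h)(ρV²/2) = 0.02374·26.88/0.1204·13.36 = 70.83 Pa.
ΔP = 0.07083 kPa.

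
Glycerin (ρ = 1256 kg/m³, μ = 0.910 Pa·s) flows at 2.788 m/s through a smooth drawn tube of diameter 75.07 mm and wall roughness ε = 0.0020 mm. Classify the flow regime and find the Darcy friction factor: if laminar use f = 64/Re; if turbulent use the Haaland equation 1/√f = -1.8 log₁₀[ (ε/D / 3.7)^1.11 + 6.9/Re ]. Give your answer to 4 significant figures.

f ≈ 0.2216

Re = ρVD/μ = 1256·2.788·0.07507/0.91 = 288.9.
Re < 2300 → laminar, so f = 64/Re = 0.2216 (roughness is irrelevant in laminar flow).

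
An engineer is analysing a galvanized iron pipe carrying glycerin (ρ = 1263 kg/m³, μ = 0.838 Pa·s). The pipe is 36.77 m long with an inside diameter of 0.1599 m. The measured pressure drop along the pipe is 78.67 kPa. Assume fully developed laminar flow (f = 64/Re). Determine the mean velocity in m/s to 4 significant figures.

V ≈ 2.040 m/s

For laminar flow, f = 64/Re with Re = ρVD/μ, so Darcy-Weisbach reduces to ΔP = 32μLV/D². Solving for V: V = ΔP·D²/(32μL) = 7.867e+04·(0.1599)²/(32·0.838·36.77) = 2.04 m/s.
Check: Re = ρVD/μ = 1263·2.04·0.1599/0.838 = 491.6 < 2300, so the laminar assumption holds.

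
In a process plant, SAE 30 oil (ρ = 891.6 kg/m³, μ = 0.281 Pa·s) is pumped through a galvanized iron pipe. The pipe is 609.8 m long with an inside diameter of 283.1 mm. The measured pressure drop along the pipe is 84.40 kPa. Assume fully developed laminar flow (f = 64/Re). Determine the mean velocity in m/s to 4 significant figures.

For laminar flow, f = 64/Re with Re = ρVD/μ, so Darcy-Weisbach reduces to ΔP = 32μLV/D². Solving for V: V = ΔP·D²/(32μL) = 8.44e+04·(0.2831)²/(32·0.281·609.8) = 1.234 m/s.
Check: Re = ρVD/μ = 891.6·1.234·0.2831/0.281 = 1108 < 2300, so the laminar assumption holds.

V ≈ 1.234 m/s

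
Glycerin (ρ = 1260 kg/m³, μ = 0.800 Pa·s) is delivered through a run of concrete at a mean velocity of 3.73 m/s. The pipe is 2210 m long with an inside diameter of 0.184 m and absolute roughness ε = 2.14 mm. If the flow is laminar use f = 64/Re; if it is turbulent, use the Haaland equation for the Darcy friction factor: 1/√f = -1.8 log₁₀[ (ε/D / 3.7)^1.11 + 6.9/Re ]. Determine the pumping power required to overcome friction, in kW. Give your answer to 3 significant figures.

Reynolds number Re = ρVD/μ = 1260 · 3.73 · 0.184 / 0.8 = 1081.
Re < 2300 → laminar flow, so f = 64/Re = 64/1081 = 0.05921 (the turbulent correlation is not needed).
Darcy-Weisbach: ΔP = f(L/D)(ρV²/2) = 0.05921·(2210/0.184)·(1260·3.73²/2) = 0.05921·1.201e+04·8765 = 6.233e+06 Pa.
Q = V·A = 3.73·0.02659 = 0.09918 m³/s.
Pumping power P = QΔP = 0.09918·6.233e+06 = 618200 W = 618 kW.

P ≈ 618 kW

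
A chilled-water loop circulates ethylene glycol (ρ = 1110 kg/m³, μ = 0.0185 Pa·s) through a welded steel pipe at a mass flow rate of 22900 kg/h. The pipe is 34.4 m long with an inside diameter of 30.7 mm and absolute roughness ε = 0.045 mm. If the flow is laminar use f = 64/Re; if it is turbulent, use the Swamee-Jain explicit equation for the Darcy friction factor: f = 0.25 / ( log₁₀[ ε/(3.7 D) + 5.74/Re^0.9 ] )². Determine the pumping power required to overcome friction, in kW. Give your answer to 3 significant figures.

P ≈ 6.62 kW

ṁ = 22900 kg/h = 22900/3600 = 6.361 kg/s.
A = πD²/4 = π(0.0307)²/4 = 0.0007402 m²; mean velocity V = ṁ/(ρA) = 6.361/(1110 · 0.0007402) = 7.742 m/s.
Reynolds number Re = ρVD/μ = 1110 · 7.742 · 0.0307 / 0.0185 = 1.426e+04.
Re > 4000 → turbulent. Relative roughness ε/D = 4.5e-05/0.0307 = 0.00147. Swamee-Jain: f = 0.25/(log₁₀[0.00147/3.7 + 5.74/1.426e+04^0.9])² = 0.25/(log₁₀[0.000396 + 0.00105])² = 0.25/(-2.841)² = 0.03098.
Darcy-Weisbach: ΔP = f(L/D)(ρV²/2) = 0.03098·(34.4/0.0307)·(1110·7.742²/2) = 0.03098·1121·3.326e+04 = 1.155e+06 Pa.
Q = ṁ/ρ = 6.361/1110 = 0.005731 m³/s.
Pumping power P = QΔP = 0.005731·1.155e+06 = 6618 W = 6.62 kW.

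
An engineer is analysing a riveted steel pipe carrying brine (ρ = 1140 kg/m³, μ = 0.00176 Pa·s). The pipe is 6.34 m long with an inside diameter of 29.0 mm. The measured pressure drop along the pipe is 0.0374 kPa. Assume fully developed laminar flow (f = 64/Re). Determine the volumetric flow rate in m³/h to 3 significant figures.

For laminar flow, f = 64/Re with Re = ρVD/μ, so Darcy-Weisbach reduces to ΔP = 32μLV/D². Solving for V: V = ΔP·D²/(32μL) = 37.4·(0.029)²/(32·0.00176·6.34) = 0.08809 m/s.
Check: Re = ρVD/μ = 1140·0.08809·0.029/0.00176 = 1655 < 2300, so the laminar assumption holds.
Q = V·A = 0.08809·(π/4·0.029²) = 5.818e-05 m³/s = 0.209 m³/h.

Q ≈ 0.209 m³/h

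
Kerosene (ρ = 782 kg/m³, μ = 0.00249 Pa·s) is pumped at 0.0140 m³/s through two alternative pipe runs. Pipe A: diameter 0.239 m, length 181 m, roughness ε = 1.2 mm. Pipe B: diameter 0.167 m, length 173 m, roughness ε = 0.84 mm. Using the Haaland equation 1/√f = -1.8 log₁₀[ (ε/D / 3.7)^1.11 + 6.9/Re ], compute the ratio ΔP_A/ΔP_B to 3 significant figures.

ΔP_A/ΔP_B ≈ 0.179

Pipe A: V = Q/A = 0.014/0.04486 = 0.3121 m/s; Re = 2.342e+04; ε/D = 0.00502; Haaland → f = 0.0338; ΔP_A = f(L/D)(ρV²/2) = 974.7 Pa.
Pipe B: V = Q/A = 0.014/0.0219 = 0.6392 m/s; Re = 3.352e+04; ε/D = 0.00503; Haaland → f = 0.03288; ΔP_B = f(L/D)(ρV²/2) = 5441 Pa.
ΔP_A/ΔP_B = 974.7/5441 = 0.179.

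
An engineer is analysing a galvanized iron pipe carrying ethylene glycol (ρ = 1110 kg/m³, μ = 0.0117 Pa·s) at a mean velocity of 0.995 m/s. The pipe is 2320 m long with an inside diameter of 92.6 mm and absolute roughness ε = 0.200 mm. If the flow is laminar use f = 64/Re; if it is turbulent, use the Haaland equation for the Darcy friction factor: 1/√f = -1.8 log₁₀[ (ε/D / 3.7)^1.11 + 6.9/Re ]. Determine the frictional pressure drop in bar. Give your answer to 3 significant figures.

Reynolds number Re = ρVD/μ = 1110 · 0.995 · 0.0926 / 0.0117 = 8741.
Re > 4000 → turbulent. Relative roughness ε/D = 0.0002/0.0926 = 0.00216. Haaland: 1/√f = -1.8 log₁₀[(0.00216/3.7)^1.11 + 6.9/8741] = -1.8 log₁₀[0.000257 + 0.000789] = 5.364, so f = 0.03475.
Darcy-Weisbach: ΔP = f(L/D)(ρV²/2) = 0.03475·(2320/0.0926)·(1110·0.995²/2) = 0.03475·2.505e+04·549.5 = 4.784e+05 Pa.
ΔP = 4.784e+05 Pa = 4.78 bar.

ΔP ≈ 4.78 bar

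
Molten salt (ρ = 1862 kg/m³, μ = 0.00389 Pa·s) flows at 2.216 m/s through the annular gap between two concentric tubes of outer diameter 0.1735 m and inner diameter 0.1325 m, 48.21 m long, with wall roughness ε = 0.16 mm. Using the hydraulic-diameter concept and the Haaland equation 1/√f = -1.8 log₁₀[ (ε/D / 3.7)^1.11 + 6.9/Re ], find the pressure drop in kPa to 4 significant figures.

Hydraulic diameter D_h = 4A/P = D_o - D_i = 0.1735 - 0.1325 = 0.041 m.
Re = ρVD_h/μ = 1862·2.216·0.041/0.00389 = 4.349e+04.
ε/D_h = 0.00016/0.041 = 0.0039; Haaland gives 1/√f = -1.8 log₁₀[0.000496+0.000159] = 5.731, so f = 0.03045.
ΔP = f(L/D_h)(ρV²/2) = 0.03045·48.21/0.041·4572 = 1.637e+05 Pa.
ΔP = 163.7 kPa.

ΔP ≈ 163.7 kPa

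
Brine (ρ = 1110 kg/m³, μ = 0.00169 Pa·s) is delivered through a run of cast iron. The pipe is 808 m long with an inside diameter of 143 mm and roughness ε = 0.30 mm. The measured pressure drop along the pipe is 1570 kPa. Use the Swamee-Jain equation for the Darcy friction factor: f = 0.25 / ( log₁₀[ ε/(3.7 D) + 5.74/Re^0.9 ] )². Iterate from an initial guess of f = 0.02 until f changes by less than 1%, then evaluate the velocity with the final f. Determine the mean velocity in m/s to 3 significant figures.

V ≈ 4.54 m/s

Rearranging Darcy-Weisbach: V = √(2·ΔP·D/(f·L·ρ)). With ε/D = 0.0003/0.143 = 0.0021, iterate starting from f = 0.02:
  f = 0.02 → V = √(2·1.57e+06·0.143/(0.02·808·1110)) = 5.003 m/s; Re = ρVD/μ = 4.699e+05; f → 0.02421
  f = 0.02421 → V = 4.547 m/s; Re = 4.271e+05; f → 0.02426
Converged (Δf/f < 1%). With the final f = 0.02426: V = √(2·1.57e+06·0.143/(0.02426·808·1110)) = 4.543 m/s.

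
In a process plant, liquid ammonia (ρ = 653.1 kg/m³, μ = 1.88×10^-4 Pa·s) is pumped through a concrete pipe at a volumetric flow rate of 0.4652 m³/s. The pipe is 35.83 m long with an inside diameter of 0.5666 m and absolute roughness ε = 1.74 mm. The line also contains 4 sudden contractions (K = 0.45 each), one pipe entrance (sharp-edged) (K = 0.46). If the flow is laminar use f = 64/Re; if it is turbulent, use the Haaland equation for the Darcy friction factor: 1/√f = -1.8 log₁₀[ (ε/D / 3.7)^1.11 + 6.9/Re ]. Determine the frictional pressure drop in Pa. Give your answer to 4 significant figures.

Cross-sectional area A = πD²/4 = π(0.5666)²/4 = 0.2521 m²; mean velocity V = Q/A = 0.4652/0.2521 = 1.845 m/s.
Reynolds number Re = ρVD/μ = 653.1 · 1.845 · 0.5666 / 0.000188 = 3.632e+06.
Re > 4000 → turbulent. Relative roughness ε/D = 0.00174/0.5666 = 0.00307. Haaland: 1/√f = -1.8 log₁₀[(0.00307/3.7)^1.11 + 6.9/3.632e+06] = -1.8 log₁₀[0.00038 + 1.9e-06] = 6.152, so f = 0.02642.
Total minor-loss coefficient ΣK = 4·0.45 + 1·0.46 = 2.26.
ΔP = [f·L/D + ΣK]·(ρV²/2) = [0.02642·35.83/0.5666 + 2.26]·(653.1·1.845²/2) = [1.671 + 2.26]·1112 = 4370 Pa.

ΔP ≈ 4370 Pa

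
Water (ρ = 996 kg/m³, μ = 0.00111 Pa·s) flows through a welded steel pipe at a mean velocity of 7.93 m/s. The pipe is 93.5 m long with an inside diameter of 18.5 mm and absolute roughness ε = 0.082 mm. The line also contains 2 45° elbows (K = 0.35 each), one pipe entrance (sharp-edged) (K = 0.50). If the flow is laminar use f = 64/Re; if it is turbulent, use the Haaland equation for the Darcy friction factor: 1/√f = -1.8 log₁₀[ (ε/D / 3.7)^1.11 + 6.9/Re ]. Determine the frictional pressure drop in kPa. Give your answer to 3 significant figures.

ΔP ≈ 4790 kPa

Reynolds number Re = ρVD/μ = 996 · 7.93 · 0.0185 / 0.00111 = 1.316e+05.
Re > 4000 → turbulent. Relative roughness ε/D = 8.2e-05/0.0185 = 0.00443. Haaland: 1/√f = -1.8 log₁₀[(0.00443/3.7)^1.11 + 6.9/1.316e+05] = -1.8 log₁₀[0.000572 + 5.24e-05] = 5.769, so f = 0.03005.
Total minor-loss coefficient ΣK = 2·0.35 + 1·0.5 = 1.2.
ΔP = [f·L/D + ΣK]·(ρV²/2) = [0.03005·93.5/0.0185 + 1.2]·(996·7.93²/2) = [151.9 + 1.2]·3.132e+04 = 4.794e+06 Pa.
ΔP = 4.794e+06 Pa = 4790 kPa.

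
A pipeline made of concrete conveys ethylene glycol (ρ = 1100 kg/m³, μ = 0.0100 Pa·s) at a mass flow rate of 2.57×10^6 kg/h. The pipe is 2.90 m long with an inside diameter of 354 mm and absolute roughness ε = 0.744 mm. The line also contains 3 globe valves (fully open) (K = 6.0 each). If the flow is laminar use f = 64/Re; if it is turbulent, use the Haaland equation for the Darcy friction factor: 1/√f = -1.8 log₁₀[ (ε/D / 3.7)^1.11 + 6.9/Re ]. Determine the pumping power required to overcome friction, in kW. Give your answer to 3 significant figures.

ṁ = 2.57×10^6 kg/h = 2.57×10^6/3600 = 713.9 kg/s.
A = πD²/4 = π(0.354)²/4 = 0.09842 m²; mean velocity V = ṁ/(ρA) = 713.9/(1100 · 0.09842) = 6.594 m/s.
Reynolds number Re = ρVD/μ = 1100 · 6.594 · 0.354 / 0.01 = 2.568e+05.
Re > 4000 → turbulent. Relative roughness ε/D = 0.000744/0.354 = 0.0021. Haaland: 1/√f = -1.8 log₁₀[(0.0021/3.7)^1.11 + 6.9/2.568e+05] = -1.8 log₁₀[0.00025 + 2.69e-05] = 6.405, so f = 0.02438.
Total minor-loss coefficient ΣK = 3·6 = 18.
ΔP = [f·L/D + ΣK]·(ρV²/2) = [0.02438·2.9/0.354 + 18]·(1100·6.594²/2) = [0.1997 + 18]·2.391e+04 = 4.352e+05 Pa.
Q = ṁ/ρ = 713.9/1100 = 0.649 m³/s.
Pumping power P = QΔP = 0.649·4.352e+05 = 282500 W = 282 kW.

P ≈ 282 kW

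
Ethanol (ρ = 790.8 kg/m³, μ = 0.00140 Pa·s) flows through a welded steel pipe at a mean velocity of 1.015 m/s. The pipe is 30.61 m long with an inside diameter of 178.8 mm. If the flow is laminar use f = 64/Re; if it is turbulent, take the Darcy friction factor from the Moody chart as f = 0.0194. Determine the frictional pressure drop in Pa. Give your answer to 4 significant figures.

Reynolds number Re = ρVD/μ = 790.8 · 1.015 · 0.1788 / 0.0014 = 1.025e+05.
Re > 4000 → turbulent; use the Moody-chart value f = 0.0194.
Darcy-Weisbach: ΔP = f(L/D)(ρV²/2) = 0.0194·(30.61/0.1788)·(790.8·1.015²/2) = 0.0194·171.2·407.4 = 1353 Pa.

ΔP ≈ 1353 Pa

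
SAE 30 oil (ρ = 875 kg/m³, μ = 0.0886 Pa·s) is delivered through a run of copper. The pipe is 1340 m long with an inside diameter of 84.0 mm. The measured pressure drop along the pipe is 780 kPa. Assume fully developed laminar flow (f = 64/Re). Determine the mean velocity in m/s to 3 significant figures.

For laminar flow, f = 64/Re with Re = ρVD/μ, so Darcy-Weisbach reduces to ΔP = 32μLV/D². Solving for V: V = ΔP·D²/(32μL) = 7.8e+05·(0.084)²/(32·0.0886·1340) = 1.449 m/s.
Check: Re = ρVD/μ = 875·1.449·0.084/0.0886 = 1202 < 2300, so the laminar assumption holds.

V ≈ 1.45 m/s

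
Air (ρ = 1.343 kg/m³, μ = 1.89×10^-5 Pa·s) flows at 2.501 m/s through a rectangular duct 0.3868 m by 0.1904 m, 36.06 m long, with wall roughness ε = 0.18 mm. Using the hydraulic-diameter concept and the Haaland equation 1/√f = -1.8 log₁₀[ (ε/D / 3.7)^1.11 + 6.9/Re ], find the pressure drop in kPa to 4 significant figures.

Hydraulic diameter D_h = 4A/P = 4·(0.3868·0.1904)/(2·(0.3868+0.1904)) = 0.2946/1.154 = 0.2552 m.
Re = ρVD_h/μ = 1.343·2.501·0.2552/1.89e-05 = 4.535e+04.
ε/D_h = 0.00018/0.2552 = 0.000705; Haaland gives 1/√f = -1.8 log₁₀[7.43e-05+0.000152] = 6.561, so f = 0.02323.
ΔP = f(L/D_h)(ρV²/2) = 0.02323·36.06/0.2552·4.2 = 13.79 Pa.
ΔP = 0.01379 kPa.

ΔP ≈ 0.01379 kPa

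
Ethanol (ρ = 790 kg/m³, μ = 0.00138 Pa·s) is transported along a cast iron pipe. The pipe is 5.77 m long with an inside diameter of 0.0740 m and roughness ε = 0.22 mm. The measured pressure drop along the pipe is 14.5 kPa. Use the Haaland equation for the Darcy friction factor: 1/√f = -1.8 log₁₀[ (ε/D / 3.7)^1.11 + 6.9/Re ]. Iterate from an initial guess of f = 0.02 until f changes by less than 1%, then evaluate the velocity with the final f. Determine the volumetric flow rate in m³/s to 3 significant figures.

Rearranging Darcy-Weisbach: V = √(2·ΔP·D/(f·L·ρ)). With ε/D = 0.00022/0.074 = 0.00297, iterate starting from f = 0.02:
  f = 0.02 → V = √(2·1.45e+04·0.074/(0.02·5.77·790)) = 4.852 m/s; Re = ρVD/μ = 2.055e+05; f → 0.02674
  f = 0.02674 → V = 4.196 m/s; Re = 1.778e+05; f → 0.02683
Converged (Δf/f < 1%). With the final f = 0.02683: V = √(2·1.45e+04·0.074/(0.02683·5.77·790)) = 4.189 m/s.
Q = V·A = 4.189·(π/4·0.074²) = 0.01802 m³/s = 0.0180 m³/s.

Q ≈ 0.0180 m³/s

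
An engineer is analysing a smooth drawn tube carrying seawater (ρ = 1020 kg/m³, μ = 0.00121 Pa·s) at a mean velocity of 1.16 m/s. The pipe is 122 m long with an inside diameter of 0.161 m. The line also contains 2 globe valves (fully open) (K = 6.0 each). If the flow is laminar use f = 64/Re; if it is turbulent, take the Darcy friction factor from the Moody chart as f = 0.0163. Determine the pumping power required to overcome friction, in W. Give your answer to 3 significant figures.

P ≈ 395 W

Reynolds number Re = ρVD/μ = 1020 · 1.16 · 0.161 / 0.00121 = 1.574e+05.
Re > 4000 → turbulent; use the Moody-chart value f = 0.0163.
Total minor-loss coefficient ΣK = 2·6 = 12.
ΔP = [f·L/D + ΣK]·(ρV²/2) = [0.0163·122/0.161 + 12]·(1020·1.16²/2) = [12.35 + 12]·686.3 = 1.671e+04 Pa.
Q = V·A = 1.16·0.02036 = 0.02362 m³/s.
Pumping power P = QΔP = 0.02362·1.671e+04 = 394.7 W = 395 W.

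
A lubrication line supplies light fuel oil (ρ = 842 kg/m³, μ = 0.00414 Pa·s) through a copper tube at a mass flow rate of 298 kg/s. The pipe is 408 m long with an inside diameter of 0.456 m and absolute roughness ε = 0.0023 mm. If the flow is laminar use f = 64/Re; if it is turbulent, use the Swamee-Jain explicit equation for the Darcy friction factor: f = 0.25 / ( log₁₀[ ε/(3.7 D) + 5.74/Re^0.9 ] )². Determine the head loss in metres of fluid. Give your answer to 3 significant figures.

h_f ≈ 3.33 m

A = πD²/4 = π(0.456)²/4 = 0.1633 m²; mean velocity V = ṁ/(ρA) = 298/(842 · 0.1633) = 2.167 m/s.
Reynolds number Re = ρVD/μ = 842 · 2.167 · 0.456 / 0.00414 = 2.01e+05.
Re > 4000 → turbulent. Relative roughness ε/D = 2.3e-06/0.456 = 5.04e-06. Swamee-Jain: f = 0.25/(log₁₀[5.04e-06/3.7 + 5.74/2.01e+05^0.9])² = 0.25/(log₁₀[1.36e-06 + 9.68e-05])² = 0.25/(-4.008)² = 0.01556.
Darcy-Weisbach: ΔP = f(L/D)(ρV²/2) = 0.01556·(408/0.456)·(842·2.167²/2) = 0.01556·894.7·1977 = 2.753e+04 Pa.
Head loss h_f = ΔP/(ρg) = 2.753e+04/(842·9.81) = 3.33 m.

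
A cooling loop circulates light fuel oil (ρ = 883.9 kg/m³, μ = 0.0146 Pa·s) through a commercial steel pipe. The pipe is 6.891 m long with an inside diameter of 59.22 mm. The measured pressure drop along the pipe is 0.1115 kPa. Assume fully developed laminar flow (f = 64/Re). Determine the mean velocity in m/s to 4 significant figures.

For laminar flow, f = 64/Re with Re = ρVD/μ, so Darcy-Weisbach reduces to ΔP = 32μLV/D². Solving for V: V = ΔP·D²/(32μL) = 111.5·(0.05922)²/(32·0.0146·6.891) = 0.1215 m/s.
Check: Re = ρVD/μ = 883.9·0.1215·0.05922/0.0146 = 435.5 < 2300, so the laminar assumption holds.

V ≈ 0.1215 m/s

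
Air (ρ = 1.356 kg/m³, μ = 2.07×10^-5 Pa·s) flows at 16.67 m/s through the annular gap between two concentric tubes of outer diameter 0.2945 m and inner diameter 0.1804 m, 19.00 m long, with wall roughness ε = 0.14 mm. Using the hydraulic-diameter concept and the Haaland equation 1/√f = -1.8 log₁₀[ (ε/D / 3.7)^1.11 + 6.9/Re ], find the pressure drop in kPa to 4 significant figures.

Hydraulic diameter D_h = 4A/P = D_o - D_i = 0.2945 - 0.1804 = 0.1141 m.
Re = ρVD_h/μ = 1.356·16.67·0.1141/2.07e-05 = 1.246e+05.
ε/D_h = 0.00014/0.1141 = 0.00123; Haaland gives 1/√f = -1.8 log₁₀[0.000137+5.54e-05] = 6.687, so f = 0.02236.
ΔP = f(L/D_h)(ρV²/2) = 0.02236·19/0.1141·188.4 = 701.6 Pa.
ΔP = 0.7016 kPa.

ΔP ≈ 0.7016 kPa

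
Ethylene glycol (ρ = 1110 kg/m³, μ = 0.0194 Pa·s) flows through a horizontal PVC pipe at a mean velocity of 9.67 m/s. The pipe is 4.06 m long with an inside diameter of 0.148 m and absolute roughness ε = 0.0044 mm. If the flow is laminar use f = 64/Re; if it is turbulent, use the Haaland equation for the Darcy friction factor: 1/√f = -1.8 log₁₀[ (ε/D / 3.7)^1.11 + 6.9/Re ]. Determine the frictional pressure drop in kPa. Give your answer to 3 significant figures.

Reynolds number Re = ρVD/μ = 1110 · 9.67 · 0.148 / 0.0194 = 8.189e+04.
Re > 4000 → turbulent. Relative roughness ε/D = 4.4e-06/0.148 = 2.97e-05. Haaland: 1/√f = -1.8 log₁₀[(2.97e-05/3.7)^1.11 + 6.9/8.189e+04] = -1.8 log₁₀[2.21e-06 + 8.43e-05] = 7.314, so f = 0.0187.
Darcy-Weisbach: ΔP = f(L/D)(ρV²/2) = 0.0187·(4.06/0.148)·(1110·9.67²/2) = 0.0187·27.43·5.19e+04 = 2.662e+04 Pa.
ΔP = 2.662e+04 Pa = 26.6 kPa.

ΔP ≈ 26.6 kPa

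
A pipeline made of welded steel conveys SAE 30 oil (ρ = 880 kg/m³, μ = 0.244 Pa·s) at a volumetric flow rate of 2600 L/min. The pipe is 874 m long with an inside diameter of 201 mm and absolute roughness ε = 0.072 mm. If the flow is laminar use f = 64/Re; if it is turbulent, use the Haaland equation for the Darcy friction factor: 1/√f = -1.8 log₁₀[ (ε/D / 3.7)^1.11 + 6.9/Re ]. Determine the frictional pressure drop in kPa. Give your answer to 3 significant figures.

ΔP ≈ 231 kPa

Q = 2600 L/min = 2600/60000 = 0.04333 m³/s.
Cross-sectional area A = πD²/4 = π(0.201)²/4 = 0.03173 m²; mean velocity V = Q/A = 0.04333/0.03173 = 1.366 m/s.
Reynolds number Re = ρVD/μ = 880 · 1.366 · 0.201 / 0.244 = 990.
Re < 2300 → laminar flow, so f = 64/Re = 64/990 = 0.06465 (the turbulent correlation is not needed).
Darcy-Weisbach: ΔP = f(L/D)(ρV²/2) = 0.06465·(874/0.201)·(880·1.366²/2) = 0.06465·4348·820.6 = 2.307e+05 Pa.
ΔP = 2.307e+05 Pa = 231 kPa.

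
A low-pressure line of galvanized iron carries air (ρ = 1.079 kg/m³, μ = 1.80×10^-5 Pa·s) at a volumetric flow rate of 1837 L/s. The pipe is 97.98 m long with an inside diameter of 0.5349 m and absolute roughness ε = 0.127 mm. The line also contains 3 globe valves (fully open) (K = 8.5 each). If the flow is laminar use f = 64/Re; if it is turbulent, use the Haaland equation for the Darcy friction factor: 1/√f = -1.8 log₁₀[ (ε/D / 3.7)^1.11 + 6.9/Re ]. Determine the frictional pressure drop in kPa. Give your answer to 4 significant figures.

Q = 1837 L/s = 1837/1000 = 1.837 m³/s.
Cross-sectional area A = πD²/4 = π(0.5349)²/4 = 0.2247 m²; mean velocity V = Q/A = 1.837/0.2247 = 8.175 m/s.
Reynolds number Re = ρVD/μ = 1.079 · 8.175 · 0.5349 / 1.8e-05 = 2.621e+05.
Re > 4000 → turbulent. Relative roughness ε/D = 0.000127/0.5349 = 0.000237. Haaland: 1/√f = -1.8 log₁₀[(0.000237/3.7)^1.11 + 6.9/2.621e+05] = -1.8 log₁₀[2.22e-05 + 2.63e-05] = 7.765, so f = 0.01658.
Total minor-loss coefficient ΣK = 3·8.5 = 25.5.
ΔP = [f·L/D + ΣK]·(ρV²/2) = [0.01658·97.98/0.5349 + 25.5]·(1.079·8.175²/2) = [3.038 + 25.5]·36.05 = 1029 Pa.
ΔP = 1029 Pa = 1.029 kPa.

ΔP ≈ 1.029 kPa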